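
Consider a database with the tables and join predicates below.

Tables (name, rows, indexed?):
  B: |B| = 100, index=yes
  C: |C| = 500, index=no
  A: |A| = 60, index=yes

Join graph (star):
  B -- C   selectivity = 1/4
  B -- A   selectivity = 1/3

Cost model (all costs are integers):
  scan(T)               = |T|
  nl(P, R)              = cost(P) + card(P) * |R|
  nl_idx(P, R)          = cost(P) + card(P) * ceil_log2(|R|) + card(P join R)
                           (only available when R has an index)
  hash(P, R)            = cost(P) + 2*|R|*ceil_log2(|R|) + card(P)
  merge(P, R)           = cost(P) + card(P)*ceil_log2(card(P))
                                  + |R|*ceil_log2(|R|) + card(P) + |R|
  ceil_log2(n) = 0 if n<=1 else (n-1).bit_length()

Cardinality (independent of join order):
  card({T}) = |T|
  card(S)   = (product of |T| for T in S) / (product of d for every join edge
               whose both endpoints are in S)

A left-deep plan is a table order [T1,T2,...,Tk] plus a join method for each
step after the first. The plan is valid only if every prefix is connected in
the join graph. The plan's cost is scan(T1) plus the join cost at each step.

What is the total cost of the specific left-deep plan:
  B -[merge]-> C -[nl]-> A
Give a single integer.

755900

step 1: scan B: cost=100, card=100
step 2: join C via merge
    card(P join C) = 100*500/(4) = 12500
    cost = 100 + 100*7 + 500*9 + 100 + 500 = 5900
step 3: join A via nl
    card(P join A) = 12500*60/(3) = 250000
    cost = 5900 + 12500*60 = 755900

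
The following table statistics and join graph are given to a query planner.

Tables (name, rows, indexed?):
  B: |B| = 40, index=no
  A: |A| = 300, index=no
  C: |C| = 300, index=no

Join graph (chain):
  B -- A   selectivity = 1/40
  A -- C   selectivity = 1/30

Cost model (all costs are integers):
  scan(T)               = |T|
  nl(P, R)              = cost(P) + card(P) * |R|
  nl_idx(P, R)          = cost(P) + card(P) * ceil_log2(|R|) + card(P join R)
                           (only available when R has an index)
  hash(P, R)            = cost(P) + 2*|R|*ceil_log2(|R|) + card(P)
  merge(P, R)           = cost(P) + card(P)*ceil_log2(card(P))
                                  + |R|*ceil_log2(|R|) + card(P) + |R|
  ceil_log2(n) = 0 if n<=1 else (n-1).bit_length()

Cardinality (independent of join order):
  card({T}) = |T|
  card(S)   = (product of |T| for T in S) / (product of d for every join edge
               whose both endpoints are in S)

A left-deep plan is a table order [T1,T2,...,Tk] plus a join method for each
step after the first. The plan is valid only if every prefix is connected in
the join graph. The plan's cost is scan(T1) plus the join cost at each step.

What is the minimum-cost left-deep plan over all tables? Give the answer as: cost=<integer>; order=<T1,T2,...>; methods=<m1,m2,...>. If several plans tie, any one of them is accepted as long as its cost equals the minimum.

Selinger DP (subsets sized 1..n):
  {B}: scan cost=40, card=40
  {A}: scan cost=300, card=300
  {C}: scan cost=300, card=300
  {AB}: card=300; try (B,hash)→1080, (A,merge)→3320, (B,merge)→3580, (A,hash)→5480, (A,nl)→12040, (B,nl)→12300; best=1080 via (B,hash)
  {AC}: card=3000; try (C,hash)→6000, (A,hash)→6000, (C,merge)→6300, (A,merge)→6300, (C,nl)→90300, (A,nl)→90300; best=6000 via (C,hash)
  {ABC}: card=3000; try (C,hash)→6780, (C,merge)→7080, (B,hash)→9480, (B,merge)→45280, (C,nl)→91080, (B,nl)→126000; best=6780 via (C,hash)

cost=6780; order=A,B,C; methods=hash,hash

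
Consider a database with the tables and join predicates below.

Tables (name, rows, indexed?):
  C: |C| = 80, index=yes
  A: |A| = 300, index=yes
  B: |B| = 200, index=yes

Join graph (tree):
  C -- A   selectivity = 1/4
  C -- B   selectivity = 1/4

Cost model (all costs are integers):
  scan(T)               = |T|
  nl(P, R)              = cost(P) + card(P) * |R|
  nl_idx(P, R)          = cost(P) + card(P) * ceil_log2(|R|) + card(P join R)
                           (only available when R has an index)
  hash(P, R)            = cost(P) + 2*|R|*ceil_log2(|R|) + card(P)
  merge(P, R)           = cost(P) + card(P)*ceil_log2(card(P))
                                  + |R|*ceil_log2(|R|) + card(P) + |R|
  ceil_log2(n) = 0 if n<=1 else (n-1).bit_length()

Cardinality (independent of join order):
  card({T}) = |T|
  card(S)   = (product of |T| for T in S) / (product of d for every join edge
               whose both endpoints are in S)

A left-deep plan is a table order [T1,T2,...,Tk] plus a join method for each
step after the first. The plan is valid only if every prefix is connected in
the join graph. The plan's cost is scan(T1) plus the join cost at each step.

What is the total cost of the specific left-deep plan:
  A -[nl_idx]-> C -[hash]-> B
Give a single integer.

17600

step 1: scan A: cost=300, card=300
step 2: join C via nl_idx
    card(P join C) = 300*80/(4) = 6000
    cost = 300 + 300*7 + 6000 = 8400
step 3: join B via hash
    card(P join B) = 6000*200/(4) = 300000
    cost = 8400 + 2*200*8 + 6000 = 17600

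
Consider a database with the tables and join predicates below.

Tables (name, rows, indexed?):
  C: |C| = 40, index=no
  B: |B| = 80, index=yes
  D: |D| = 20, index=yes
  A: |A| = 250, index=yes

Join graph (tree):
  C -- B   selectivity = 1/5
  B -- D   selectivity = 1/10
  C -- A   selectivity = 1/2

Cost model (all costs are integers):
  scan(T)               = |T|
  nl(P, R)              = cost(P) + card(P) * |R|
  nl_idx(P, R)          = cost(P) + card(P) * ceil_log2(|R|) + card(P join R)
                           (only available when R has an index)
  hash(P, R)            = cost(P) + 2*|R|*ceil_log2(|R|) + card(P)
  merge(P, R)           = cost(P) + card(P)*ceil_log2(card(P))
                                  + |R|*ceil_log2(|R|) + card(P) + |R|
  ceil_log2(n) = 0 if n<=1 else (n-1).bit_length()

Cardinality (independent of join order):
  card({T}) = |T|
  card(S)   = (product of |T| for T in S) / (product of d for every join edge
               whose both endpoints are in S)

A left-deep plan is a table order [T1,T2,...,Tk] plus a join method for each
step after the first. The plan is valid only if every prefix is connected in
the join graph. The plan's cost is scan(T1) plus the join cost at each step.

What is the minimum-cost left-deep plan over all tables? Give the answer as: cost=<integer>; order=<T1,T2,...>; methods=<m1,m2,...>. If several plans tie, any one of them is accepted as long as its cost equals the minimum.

Selinger DP (subsets sized 1..n):
  {C}: scan cost=40, card=40
  {B}: scan cost=80, card=80
  {D}: scan cost=20, card=20
  {A}: scan cost=250, card=250
  {BC}: card=640; try (C,hash)→640, (B,merge)→960, (B,nl_idx)→960, (C,merge)→1000, (B,hash)→1200, (B,nl)→3240 …(+1); best=640 via (C,hash)
  {AC}: card=5000; try (C,hash)→980, (A,merge)→2570, (C,merge)→2780, (A,hash)→4080, (A,nl_idx)→5360, (A,nl)→10040 …(+1); best=980 via (C,hash)
  {BD}: card=160; try (B,nl_idx)→320, (D,hash)→360, (D,nl_idx)→640, (B,merge)→780, (D,merge)→840, (B,hash)→1160 …(+2); best=320 via (B,nl_idx)
  {BCD}: card=1280; try (C,hash)→960, (D,hash)→1480, (C,merge)→2040, (D,nl_idx)→5120, (C,nl)→6720, (D,merge)→7800 …(+1); best=960 via (C,hash)
  {ABC}: card=80000; try (A,hash)→5280, (B,hash)→7100, (A,merge)→9930, (B,merge)→71620, (A,nl_idx)→85760, (B,nl_idx)→115980 …(+2); best=5280 via (A,hash)
  {ABCD}: card=160000; try (A,hash)→6240, (A,merge)→18570, (D,hash)→85480, (A,nl_idx)→171200, (A,nl)→320960, (D,nl_idx)→565280 …(+2); best=6240 via (A,hash)

cost=6240; order=D,B,C,A; methods=nl_idx,hash,hash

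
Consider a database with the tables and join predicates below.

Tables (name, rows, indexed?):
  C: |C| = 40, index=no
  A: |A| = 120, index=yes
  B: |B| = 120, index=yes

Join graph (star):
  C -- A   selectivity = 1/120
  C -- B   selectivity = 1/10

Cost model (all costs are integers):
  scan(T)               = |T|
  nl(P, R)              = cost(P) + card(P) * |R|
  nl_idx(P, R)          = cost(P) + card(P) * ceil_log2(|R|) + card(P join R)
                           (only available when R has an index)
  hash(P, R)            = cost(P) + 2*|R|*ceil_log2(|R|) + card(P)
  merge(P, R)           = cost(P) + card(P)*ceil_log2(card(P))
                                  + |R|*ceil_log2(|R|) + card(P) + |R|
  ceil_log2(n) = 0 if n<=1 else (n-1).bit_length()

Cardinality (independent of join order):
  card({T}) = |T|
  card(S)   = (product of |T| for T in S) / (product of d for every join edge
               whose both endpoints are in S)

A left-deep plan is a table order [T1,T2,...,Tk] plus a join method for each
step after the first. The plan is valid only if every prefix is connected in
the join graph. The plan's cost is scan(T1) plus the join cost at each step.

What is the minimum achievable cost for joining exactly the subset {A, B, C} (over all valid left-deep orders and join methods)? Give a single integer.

Selinger DP over subsets of {A,B,C}:
  {C}: scan cost=40, card=40
  {A}: scan cost=120, card=120
  {B}: scan cost=120, card=120
  {AC}: card=40; try (A,nl_idx)→360, (C,hash)→720, (A,merge)→1280, (C,merge)→1360, (A,hash)→1760, (A,nl)→4840 …(+1); best=360 via (A,nl_idx)
  {BC}: card=480; try (C,hash)→720, (B,nl_idx)→800, (B,merge)→1280, (C,merge)→1360, (B,hash)→1760, (B,nl)→4840 …(+1); best=720 via (C,hash)
  {ABC}: card=480; try (B,nl_idx)→1120, (B,merge)→1600, (B,hash)→2080, (A,hash)→2880, (A,nl_idx)→4560, (B,nl)→5160 …(+2); best=1120 via (B,nl_idx)

1120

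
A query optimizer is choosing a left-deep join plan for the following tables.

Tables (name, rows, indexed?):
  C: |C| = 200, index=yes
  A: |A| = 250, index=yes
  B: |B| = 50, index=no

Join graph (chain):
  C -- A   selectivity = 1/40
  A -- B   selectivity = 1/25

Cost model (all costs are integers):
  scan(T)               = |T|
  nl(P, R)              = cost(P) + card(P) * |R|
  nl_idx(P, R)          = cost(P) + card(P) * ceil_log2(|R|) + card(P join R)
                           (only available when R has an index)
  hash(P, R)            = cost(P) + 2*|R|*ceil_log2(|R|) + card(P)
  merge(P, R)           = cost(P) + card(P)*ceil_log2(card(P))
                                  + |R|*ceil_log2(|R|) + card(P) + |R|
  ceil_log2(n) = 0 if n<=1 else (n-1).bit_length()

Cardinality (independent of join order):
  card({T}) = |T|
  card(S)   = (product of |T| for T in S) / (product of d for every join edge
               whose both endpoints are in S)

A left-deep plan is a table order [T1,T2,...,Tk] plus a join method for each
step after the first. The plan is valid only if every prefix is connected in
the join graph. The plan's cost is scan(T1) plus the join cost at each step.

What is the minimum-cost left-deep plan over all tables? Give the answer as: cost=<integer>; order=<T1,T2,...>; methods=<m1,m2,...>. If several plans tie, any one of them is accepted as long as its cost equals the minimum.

cost=4650; order=B,A,C; methods=nl_idx,hash

Selinger DP (subsets sized 1..n):
  {C}: scan cost=200, card=200
  {A}: scan cost=250, card=250
  {B}: scan cost=50, card=50
  {AC}: card=1250; try (A,nl_idx)→3050, (C,nl_idx)→3500, (C,hash)→3700, (A,merge)→4250, (C,merge)→4300, (A,hash)→4400 …(+2); best=3050 via (A,nl_idx)
  {AB}: card=500; try (A,nl_idx)→950, (B,hash)→1100, (A,merge)→2650, (B,merge)→2850, (A,hash)→4100, (A,nl)→12550 …(+1); best=950 via (A,nl_idx)
  {ABC}: card=2500; try (C,hash)→4650, (B,hash)→4900, (C,nl_idx)→7450, (C,merge)→7750, (B,merge)→18400, (B,nl)→65550 …(+1); best=4650 via (C,hash)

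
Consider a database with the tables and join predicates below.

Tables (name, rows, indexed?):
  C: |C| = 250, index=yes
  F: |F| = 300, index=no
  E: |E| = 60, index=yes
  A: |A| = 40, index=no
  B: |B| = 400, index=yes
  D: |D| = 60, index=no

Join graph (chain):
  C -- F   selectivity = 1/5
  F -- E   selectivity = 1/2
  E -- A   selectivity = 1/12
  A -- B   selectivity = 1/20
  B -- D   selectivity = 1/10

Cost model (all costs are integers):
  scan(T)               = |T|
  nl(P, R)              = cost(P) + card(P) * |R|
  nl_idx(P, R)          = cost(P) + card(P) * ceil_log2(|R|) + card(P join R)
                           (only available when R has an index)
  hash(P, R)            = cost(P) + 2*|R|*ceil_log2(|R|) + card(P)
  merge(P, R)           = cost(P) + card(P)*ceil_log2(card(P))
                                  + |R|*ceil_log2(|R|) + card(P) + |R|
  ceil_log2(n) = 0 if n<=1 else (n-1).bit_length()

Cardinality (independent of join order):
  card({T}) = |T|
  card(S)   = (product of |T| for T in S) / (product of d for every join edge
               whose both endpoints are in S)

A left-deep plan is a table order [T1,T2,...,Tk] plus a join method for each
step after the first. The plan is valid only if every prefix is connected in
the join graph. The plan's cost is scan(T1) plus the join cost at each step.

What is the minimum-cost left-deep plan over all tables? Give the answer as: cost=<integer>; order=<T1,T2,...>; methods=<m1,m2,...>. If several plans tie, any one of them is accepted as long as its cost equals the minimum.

Selinger DP (subsets sized 1..n):
  {C}: scan cost=250, card=250
  {F}: scan cost=300, card=300
  {E}: scan cost=60, card=60
  {A}: scan cost=40, card=40
  {B}: scan cost=400, card=400
  {D}: scan cost=60, card=60
  {CF}: card=15000; try (C,hash)→4600, (F,merge)→5500, (C,merge)→5550, (F,hash)→5900, (C,nl_idx)→17700, (F,nl)→75250 …(+1); best=4600 via (C,hash)
  {EF}: card=9000; try (E,hash)→1320, (F,merge)→3480, (E,merge)→3720, (F,hash)→5520, (E,nl_idx)→11100, (F,nl)→18060 …(+1); best=1320 via (E,hash)
  {AE}: card=200; try (E,nl_idx)→480, (A,hash)→600, (E,merge)→740, (A,merge)→760, (E,hash)→800, (E,nl)→2440 …(+1); best=480 via (E,nl_idx)
  {AB}: card=800; try (B,nl_idx)→1200, (A,hash)→1280, (B,merge)→4320, (A,merge)→4680, (B,hash)→7280, (B,nl)→16040 …(+1); best=1200 via (B,nl_idx)
  {BD}: card=2400; try (D,hash)→1520, (B,nl_idx)→3000, (B,merge)→4480, (D,merge)→4820, (B,hash)→7320, (B,nl)→24060 …(+1); best=1520 via (D,hash)
  {CEF}: card=450000; try (C,hash)→14320, (E,hash)→20320, (C,merge)→138570, (E,merge)→230020, (C,nl_idx)→523320, (E,nl_idx)→544600 …(+2); best=14320 via (C,hash)
  {AEF}: card=30000; try (F,merge)→5280, (F,hash)→6080, (A,hash)→10800, (F,nl)→60480, (A,merge)→136600, (A,nl)→361320; best=5280 via (F,merge)
  {ABE}: card=4000; try (E,hash)→2720, (B,merge)→6280, (B,nl_idx)→6280, (B,hash)→7880, (E,nl_idx)→10000, (E,merge)→10420 …(+2); best=2720 via (E,hash)
  {ABD}: card=4800; try (D,hash)→2720, (A,hash)→4400, (D,merge)→10420, (A,merge)→33000, (D,nl)→49200, (A,nl)→97520; best=2720 via (D,hash)
  {ACEF}: card=1500000; try (C,hash)→39280, (A,hash)→464800, (C,merge)→487530, (C,nl_idx)→1745280, (C,nl)→7505280, (A,merge)→9014600 …(+1); best=39280 via (C,hash)
  {ABEF}: card=600000; try (F,hash)→12120, (B,hash)→42480, (F,merge)→57720, (B,merge)→489280, (B,nl_idx)→875280, (F,nl)→1202720 …(+1); best=12120 via (F,hash)
  {ABDE}: card=24000; try (D,hash)→7440, (E,hash)→8240, (D,merge)→55140, (E,nl_idx)→55520, (E,merge)→70340, (D,nl)→242720 …(+1); best=7440 via (D,hash)
  {ABCEF}: card=30000000; try (C,hash)→616120, (B,hash)→1546480, (C,merge)→12614370, (B,merge)→33043280, (C,nl_idx)→34812120, (B,nl_idx)→43539280 …(+2); best=616120 via (C,hash)
  {ABDEF}: card=3600000; try (F,hash)→36840, (F,merge)→394440, (D,hash)→612840, (F,nl)→7207440, (D,merge)→12612540, (D,nl)→36012120; best=36840 via (F,hash)
  {ABCDEF}: card=180000000; try (C,hash)→3640840, (D,hash)→30616840, (C,merge)→82839090, (C,nl_idx)→208836840, (D,merge)→780616540, (C,nl)→900036840 …(+1); best=3640840 via (C,hash)

cost=3640840; order=A,B,E,D,F,C; methods=nl_idx,hash,hash,hash,hash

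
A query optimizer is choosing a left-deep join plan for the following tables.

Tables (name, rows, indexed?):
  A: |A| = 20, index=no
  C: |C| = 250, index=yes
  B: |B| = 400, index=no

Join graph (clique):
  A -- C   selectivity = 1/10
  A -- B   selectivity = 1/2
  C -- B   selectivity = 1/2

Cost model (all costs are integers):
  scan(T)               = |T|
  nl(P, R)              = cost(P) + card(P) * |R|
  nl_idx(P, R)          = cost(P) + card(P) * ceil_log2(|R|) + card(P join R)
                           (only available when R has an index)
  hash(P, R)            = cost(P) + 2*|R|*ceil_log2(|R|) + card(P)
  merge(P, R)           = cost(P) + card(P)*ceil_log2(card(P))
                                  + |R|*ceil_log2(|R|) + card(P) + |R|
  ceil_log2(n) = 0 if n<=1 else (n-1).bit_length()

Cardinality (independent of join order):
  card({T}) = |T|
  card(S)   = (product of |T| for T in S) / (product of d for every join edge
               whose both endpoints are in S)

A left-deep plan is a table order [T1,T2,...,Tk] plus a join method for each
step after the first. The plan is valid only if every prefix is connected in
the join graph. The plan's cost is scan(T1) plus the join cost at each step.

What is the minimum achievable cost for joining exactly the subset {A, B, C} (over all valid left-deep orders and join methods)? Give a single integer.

Selinger DP over subsets of {A,B,C}:
  {A}: scan cost=20, card=20
  {C}: scan cost=250, card=250
  {B}: scan cost=400, card=400
  {AC}: card=500; try (C,nl_idx)→680, (A,hash)→700, (C,merge)→2390, (A,merge)→2620, (C,hash)→4040, (C,nl)→5020 …(+1); best=680 via (C,nl_idx)
  {AB}: card=4000; try (A,hash)→1000, (B,merge)→4140, (A,merge)→4520, (B,hash)→7240, (B,nl)→8020, (A,nl)→8400; best=1000 via (A,hash)
  {BC}: card=50000; try (C,hash)→4800, (B,merge)→6500, (C,merge)→6650, (B,hash)→7700, (C,nl_idx)→53600, (B,nl)→100250 …(+1); best=4800 via (C,hash)
  {ABC}: card=50000; try (B,hash)→8380, (C,hash)→9000, (B,merge)→9680, (A,hash)→55000, (C,merge)→55250, (C,nl_idx)→83000 …(+4); best=8380 via (B,hash)

8380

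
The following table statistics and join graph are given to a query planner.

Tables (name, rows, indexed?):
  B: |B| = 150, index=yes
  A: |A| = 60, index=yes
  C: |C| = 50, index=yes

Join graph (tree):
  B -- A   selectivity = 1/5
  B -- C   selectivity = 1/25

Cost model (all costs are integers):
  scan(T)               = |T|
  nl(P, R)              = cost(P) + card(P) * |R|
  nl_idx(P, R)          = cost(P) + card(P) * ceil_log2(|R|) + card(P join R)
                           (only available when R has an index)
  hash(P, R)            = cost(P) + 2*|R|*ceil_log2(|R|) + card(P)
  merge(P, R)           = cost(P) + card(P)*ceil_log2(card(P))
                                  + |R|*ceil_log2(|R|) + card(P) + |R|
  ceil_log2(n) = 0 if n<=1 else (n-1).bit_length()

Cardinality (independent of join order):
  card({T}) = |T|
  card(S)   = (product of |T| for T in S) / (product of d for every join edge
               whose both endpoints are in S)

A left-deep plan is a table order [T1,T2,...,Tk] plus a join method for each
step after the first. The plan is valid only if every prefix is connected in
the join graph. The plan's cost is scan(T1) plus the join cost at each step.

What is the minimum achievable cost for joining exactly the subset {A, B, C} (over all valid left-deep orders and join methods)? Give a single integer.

1770

Selinger DP over subsets of {A,B,C}:
  {B}: scan cost=150, card=150
  {A}: scan cost=60, card=60
  {C}: scan cost=50, card=50
  {AB}: card=1800; try (A,hash)→1020, (B,merge)→1830, (A,merge)→1920, (B,nl_idx)→2340, (B,hash)→2520, (A,nl_idx)→2850 …(+2); best=1020 via (A,hash)
  {BC}: card=300; try (B,nl_idx)→750, (C,hash)→900, (C,nl_idx)→1350, (B,merge)→1750, (C,merge)→1850, (B,hash)→2500 …(+2); best=750 via (B,nl_idx)
  {ABC}: card=3600; try (A,hash)→1770, (C,hash)→3420, (A,merge)→4170, (A,nl_idx)→6150, (C,nl_idx)→15420, (A,nl)→18750 …(+2); best=1770 via (A,hash)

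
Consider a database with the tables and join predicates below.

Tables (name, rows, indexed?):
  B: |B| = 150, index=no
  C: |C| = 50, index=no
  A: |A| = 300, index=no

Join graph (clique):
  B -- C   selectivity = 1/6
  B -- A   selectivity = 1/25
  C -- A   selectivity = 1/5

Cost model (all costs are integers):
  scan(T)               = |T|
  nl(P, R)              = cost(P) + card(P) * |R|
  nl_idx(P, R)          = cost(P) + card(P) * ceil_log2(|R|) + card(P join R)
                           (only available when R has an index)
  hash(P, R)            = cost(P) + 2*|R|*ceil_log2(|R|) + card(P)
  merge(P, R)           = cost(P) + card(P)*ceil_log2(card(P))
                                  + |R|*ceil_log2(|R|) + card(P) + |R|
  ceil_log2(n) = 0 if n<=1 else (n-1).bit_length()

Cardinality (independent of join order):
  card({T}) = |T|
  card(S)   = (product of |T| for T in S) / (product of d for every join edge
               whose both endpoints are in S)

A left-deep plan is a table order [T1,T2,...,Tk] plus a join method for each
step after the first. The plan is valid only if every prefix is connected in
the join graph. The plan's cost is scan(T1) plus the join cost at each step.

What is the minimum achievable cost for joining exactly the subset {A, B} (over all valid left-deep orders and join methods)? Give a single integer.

3000

Selinger DP over subsets of {A,B}:
  {B}: scan cost=150, card=150
  {A}: scan cost=300, card=300
  {AB}: card=1800; try (B,hash)→3000, (A,merge)→4500, (B,merge)→4650, (A,hash)→5700, (A,nl)→45150, (B,nl)→45300; best=3000 via (B,hash)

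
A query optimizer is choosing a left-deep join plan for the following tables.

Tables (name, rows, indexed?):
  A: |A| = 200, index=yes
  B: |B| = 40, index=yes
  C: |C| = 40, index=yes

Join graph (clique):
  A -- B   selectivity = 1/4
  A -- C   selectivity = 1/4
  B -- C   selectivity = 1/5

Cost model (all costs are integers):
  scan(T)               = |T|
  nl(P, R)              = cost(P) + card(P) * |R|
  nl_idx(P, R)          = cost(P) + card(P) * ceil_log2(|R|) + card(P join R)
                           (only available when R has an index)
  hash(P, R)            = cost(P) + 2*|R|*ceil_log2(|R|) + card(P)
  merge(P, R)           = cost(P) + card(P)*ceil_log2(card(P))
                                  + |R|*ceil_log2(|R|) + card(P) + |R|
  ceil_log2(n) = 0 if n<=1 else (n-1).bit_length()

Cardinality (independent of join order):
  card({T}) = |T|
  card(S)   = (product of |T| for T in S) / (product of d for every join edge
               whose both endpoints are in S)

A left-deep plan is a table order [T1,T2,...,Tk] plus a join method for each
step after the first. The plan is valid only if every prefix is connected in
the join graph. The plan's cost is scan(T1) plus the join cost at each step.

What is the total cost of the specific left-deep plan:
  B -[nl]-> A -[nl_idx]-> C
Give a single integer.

step 1: scan B: cost=40, card=40
step 2: join A via nl
    card(P join A) = 40*200/(4) = 2000
    cost = 40 + 40*200 = 8040
step 3: join C via nl_idx
    card(P join C) = 2000*40/(4*5) = 4000
    cost = 8040 + 2000*6 + 4000 = 24040

24040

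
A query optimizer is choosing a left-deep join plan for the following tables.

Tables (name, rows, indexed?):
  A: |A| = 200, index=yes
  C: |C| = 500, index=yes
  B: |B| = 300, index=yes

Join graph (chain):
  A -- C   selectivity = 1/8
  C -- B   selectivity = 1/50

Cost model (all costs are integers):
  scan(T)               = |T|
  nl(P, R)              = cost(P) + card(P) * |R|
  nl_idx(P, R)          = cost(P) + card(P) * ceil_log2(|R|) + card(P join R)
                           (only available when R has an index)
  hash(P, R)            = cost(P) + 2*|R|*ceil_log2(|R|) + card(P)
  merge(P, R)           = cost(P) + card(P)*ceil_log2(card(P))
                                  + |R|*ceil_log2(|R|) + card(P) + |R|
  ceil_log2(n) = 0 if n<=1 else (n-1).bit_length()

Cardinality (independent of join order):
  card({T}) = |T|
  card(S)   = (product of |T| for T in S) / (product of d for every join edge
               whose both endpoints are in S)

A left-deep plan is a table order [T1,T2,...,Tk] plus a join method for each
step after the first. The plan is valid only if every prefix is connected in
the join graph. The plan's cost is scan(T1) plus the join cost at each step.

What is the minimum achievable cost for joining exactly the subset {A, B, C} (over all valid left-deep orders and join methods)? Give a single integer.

Selinger DP over subsets of {A,B,C}:
  {A}: scan cost=200, card=200
  {C}: scan cost=500, card=500
  {B}: scan cost=300, card=300
  {AC}: card=12500; try (A,hash)→4200, (C,merge)→7000, (A,merge)→7300, (C,hash)→9400, (C,nl_idx)→14500, (A,nl_idx)→17000 …(+2); best=4200 via (A,hash)
  {BC}: card=3000; try (C,nl_idx)→6000, (B,hash)→6400, (B,nl_idx)→8000, (C,merge)→8300, (B,merge)→8500, (C,hash)→9600 …(+2); best=6000 via (C,nl_idx)
  {ABC}: card=75000; try (A,hash)→12200, (B,hash)→22100, (A,merge)→46800, (A,nl_idx)→105000, (B,nl_idx)→191700, (B,merge)→194700 …(+2); best=12200 via (A,hash)

12200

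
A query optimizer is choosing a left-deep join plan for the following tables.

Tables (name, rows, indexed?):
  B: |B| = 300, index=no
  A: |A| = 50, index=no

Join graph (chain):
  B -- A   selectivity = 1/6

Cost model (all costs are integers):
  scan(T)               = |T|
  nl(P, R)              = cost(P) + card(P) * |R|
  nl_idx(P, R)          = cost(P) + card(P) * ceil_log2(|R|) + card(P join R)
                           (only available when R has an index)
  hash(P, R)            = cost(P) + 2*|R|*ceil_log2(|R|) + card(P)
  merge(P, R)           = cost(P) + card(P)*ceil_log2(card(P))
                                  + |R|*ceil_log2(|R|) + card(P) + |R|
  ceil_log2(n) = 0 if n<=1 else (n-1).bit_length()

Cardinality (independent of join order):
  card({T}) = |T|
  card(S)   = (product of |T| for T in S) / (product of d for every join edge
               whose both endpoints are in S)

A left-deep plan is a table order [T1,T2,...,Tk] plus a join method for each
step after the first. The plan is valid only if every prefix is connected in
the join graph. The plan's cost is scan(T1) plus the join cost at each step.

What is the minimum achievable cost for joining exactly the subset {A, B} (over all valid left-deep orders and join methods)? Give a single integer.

1200

Selinger DP over subsets of {A,B}:
  {B}: scan cost=300, card=300
  {A}: scan cost=50, card=50
  {AB}: card=2500; try (A,hash)→1200, (B,merge)→3400, (A,merge)→3650, (B,hash)→5500, (B,nl)→15050, (A,nl)→15300; best=1200 via (A,hash)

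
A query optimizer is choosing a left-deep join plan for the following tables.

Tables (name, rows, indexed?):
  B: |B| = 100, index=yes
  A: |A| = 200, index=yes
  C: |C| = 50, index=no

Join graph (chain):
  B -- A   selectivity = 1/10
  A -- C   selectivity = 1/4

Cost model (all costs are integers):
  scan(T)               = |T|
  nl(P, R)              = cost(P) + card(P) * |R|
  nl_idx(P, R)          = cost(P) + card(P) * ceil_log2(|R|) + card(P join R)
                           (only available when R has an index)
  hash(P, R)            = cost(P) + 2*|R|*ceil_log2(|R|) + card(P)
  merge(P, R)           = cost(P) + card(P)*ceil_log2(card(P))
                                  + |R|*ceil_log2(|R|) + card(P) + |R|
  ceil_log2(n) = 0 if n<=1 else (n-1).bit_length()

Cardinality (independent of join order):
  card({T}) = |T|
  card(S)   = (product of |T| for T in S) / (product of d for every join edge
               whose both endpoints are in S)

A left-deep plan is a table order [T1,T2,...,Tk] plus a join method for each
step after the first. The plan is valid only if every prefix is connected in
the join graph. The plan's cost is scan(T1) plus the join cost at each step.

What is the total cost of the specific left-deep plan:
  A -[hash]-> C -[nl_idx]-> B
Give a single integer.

43500

step 1: scan A: cost=200, card=200
step 2: join C via hash
    card(P join C) = 200*50/(4) = 2500
    cost = 200 + 2*50*6 + 200 = 1000
step 3: join B via nl_idx
    card(P join B) = 2500*100/(10) = 25000
    cost = 1000 + 2500*7 + 25000 = 43500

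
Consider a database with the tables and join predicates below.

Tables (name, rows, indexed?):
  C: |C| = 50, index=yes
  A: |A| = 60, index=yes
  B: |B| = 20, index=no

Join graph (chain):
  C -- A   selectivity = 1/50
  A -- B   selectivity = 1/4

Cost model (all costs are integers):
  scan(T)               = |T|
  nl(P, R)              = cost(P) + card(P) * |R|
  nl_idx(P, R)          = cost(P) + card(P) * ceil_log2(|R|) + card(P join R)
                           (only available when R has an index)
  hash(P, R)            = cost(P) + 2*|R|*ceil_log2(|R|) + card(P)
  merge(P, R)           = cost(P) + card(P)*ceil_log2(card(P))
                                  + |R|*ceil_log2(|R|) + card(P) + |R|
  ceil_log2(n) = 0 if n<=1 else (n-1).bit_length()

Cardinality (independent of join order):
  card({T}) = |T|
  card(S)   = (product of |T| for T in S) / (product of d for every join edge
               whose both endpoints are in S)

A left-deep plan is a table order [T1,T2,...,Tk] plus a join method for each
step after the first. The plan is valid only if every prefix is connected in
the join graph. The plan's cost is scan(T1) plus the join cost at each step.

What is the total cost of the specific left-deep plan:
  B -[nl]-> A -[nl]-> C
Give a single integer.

16220

step 1: scan B: cost=20, card=20
step 2: join A via nl
    card(P join A) = 20*60/(4) = 300
    cost = 20 + 20*60 = 1220
step 3: join C via nl
    card(P join C) = 300*50/(50) = 300
    cost = 1220 + 300*50 = 16220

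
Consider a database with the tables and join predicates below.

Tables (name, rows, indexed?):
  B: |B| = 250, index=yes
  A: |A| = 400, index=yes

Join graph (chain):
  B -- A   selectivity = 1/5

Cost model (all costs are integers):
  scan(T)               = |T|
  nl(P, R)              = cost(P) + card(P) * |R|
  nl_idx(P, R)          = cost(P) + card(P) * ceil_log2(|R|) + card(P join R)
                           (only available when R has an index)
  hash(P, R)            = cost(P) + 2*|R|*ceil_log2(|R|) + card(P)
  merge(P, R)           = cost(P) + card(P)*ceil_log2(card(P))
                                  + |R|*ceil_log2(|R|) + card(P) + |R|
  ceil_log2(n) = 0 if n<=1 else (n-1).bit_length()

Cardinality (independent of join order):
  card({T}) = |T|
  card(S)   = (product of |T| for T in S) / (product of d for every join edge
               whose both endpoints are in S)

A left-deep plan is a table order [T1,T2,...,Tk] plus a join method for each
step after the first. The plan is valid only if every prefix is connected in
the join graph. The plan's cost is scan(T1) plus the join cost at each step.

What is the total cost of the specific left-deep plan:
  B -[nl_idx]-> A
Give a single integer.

step 1: scan B: cost=250, card=250
step 2: join A via nl_idx
    card(P join A) = 250*400/(5) = 20000
    cost = 250 + 250*9 + 20000 = 22500

22500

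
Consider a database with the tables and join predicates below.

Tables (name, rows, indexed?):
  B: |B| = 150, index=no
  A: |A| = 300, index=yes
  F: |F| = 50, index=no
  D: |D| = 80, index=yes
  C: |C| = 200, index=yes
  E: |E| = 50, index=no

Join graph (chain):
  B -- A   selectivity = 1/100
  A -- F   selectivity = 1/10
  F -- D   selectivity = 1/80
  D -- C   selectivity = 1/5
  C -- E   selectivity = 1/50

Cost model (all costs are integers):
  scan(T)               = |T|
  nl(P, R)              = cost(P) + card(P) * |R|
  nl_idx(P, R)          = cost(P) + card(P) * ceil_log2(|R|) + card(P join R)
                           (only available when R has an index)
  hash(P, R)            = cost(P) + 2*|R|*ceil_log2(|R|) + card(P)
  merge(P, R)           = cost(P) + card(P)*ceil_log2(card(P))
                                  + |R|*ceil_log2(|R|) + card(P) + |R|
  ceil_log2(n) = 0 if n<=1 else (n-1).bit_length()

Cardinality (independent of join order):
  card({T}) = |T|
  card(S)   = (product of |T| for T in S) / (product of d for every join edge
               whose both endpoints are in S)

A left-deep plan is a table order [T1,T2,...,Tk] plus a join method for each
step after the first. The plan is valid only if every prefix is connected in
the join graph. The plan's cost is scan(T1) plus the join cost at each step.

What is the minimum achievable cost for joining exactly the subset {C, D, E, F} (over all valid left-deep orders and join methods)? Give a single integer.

5200

Selinger DP over subsets of {C,D,E,F}:
  {F}: scan cost=50, card=50
  {D}: scan cost=80, card=80
  {C}: scan cost=200, card=200
  {E}: scan cost=50, card=50
  {DF}: card=50; try (D,nl_idx)→450, (F,hash)→760, (D,merge)→1040, (F,merge)→1070, (D,hash)→1220, (D,nl)→4050 …(+1); best=450 via (D,nl_idx)
  {CD}: card=3200; try (D,hash)→1520, (C,merge)→2520, (D,merge)→2640, (C,hash)→3360, (C,nl_idx)→3920, (D,nl_idx)→4800 …(+2); best=1520 via (D,hash)
  {CE}: card=200; try (C,nl_idx)→650, (E,hash)→1000, (C,merge)→2200, (E,merge)→2350, (C,hash)→3300, (C,nl)→10050 …(+1); best=650 via (C,nl_idx)
  {CDF}: card=2000; try (C,merge)→2600, (C,nl_idx)→2850, (C,hash)→3700, (F,hash)→5320, (C,nl)→10450, (F,merge)→43470 …(+1); best=2600 via (C,merge)
  {CDE}: card=3200; try (D,hash)→1970, (D,merge)→3090, (D,nl_idx)→5250, (E,hash)→5320, (D,nl)→16650, (E,merge)→43470 …(+1); best=1970 via (D,hash)
  {CDEF}: card=2000; try (E,hash)→5200, (F,hash)→5770, (E,merge)→26950, (F,merge)→43920, (E,nl)→102600, (F,nl)→161970; best=5200 via (E,hash)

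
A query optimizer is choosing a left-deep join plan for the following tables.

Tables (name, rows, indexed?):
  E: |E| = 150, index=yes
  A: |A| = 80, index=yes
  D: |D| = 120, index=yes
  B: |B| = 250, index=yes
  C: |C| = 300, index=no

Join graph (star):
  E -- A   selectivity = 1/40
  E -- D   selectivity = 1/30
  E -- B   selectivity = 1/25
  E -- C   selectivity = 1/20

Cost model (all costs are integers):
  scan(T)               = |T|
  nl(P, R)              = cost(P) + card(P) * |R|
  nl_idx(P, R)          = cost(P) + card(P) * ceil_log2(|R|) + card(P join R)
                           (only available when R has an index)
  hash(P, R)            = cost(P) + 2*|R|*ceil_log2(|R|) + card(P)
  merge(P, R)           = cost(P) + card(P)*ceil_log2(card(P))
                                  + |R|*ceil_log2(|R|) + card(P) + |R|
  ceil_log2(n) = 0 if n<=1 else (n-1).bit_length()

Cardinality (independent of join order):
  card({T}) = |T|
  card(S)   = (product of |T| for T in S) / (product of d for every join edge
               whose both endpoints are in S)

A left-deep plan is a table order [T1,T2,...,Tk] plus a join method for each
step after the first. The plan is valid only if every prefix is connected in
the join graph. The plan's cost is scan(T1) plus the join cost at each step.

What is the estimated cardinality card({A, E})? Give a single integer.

Tables in S: A(80), E(150)
Edges inside S: E-A(d=40)
numerator = 80 * 150 = 12000
denominator = 40 = 40
card(S) = 12000 / 40 = 300

300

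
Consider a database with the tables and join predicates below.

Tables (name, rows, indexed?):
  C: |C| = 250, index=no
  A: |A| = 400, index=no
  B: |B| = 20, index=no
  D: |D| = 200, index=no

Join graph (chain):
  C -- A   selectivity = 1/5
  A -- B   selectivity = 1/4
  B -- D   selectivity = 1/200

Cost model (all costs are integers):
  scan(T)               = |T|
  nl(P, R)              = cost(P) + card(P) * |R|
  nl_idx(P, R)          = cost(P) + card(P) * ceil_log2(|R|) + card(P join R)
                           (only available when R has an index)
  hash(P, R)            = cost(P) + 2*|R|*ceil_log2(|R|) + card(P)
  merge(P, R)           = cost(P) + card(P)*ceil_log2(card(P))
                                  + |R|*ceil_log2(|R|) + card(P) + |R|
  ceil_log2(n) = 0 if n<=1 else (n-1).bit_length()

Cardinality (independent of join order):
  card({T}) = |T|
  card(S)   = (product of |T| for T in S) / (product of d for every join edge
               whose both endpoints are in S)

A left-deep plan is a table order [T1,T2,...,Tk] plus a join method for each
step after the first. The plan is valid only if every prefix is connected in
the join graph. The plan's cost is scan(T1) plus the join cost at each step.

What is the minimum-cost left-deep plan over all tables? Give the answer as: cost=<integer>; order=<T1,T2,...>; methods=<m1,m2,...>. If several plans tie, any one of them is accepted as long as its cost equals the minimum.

Selinger DP (subsets sized 1..n):
  {C}: scan cost=250, card=250
  {A}: scan cost=400, card=400
  {B}: scan cost=20, card=20
  {D}: scan cost=200, card=200
  {AC}: card=20000; try (C,hash)→4800, (A,merge)→6500, (C,merge)→6650, (A,hash)→7700, (A,nl)→100250, (C,nl)→100400; best=4800 via (C,hash)
  {AB}: card=2000; try (B,hash)→1000, (A,merge)→4140, (B,merge)→4520, (A,hash)→7240, (A,nl)→8020, (B,nl)→8400; best=1000 via (B,hash)
  {BD}: card=20; try (B,hash)→600, (D,merge)→1940, (B,merge)→2120, (D,hash)→3240, (D,nl)→4020, (B,nl)→4200; best=600 via (B,hash)
  {ABC}: card=100000; try (C,hash)→7000, (B,hash)→25000, (C,merge)→27250, (B,merge)→324920, (B,nl)→404800, (C,nl)→501000; best=7000 via (C,hash)
  {ABD}: card=2000; try (A,merge)→4720, (D,hash)→6200, (A,hash)→7820, (A,nl)→8600, (D,merge)→26800, (D,nl)→401000; best=4720 via (A,merge)
  {ABCD}: card=100000; try (C,hash)→10720, (C,merge)→30970, (D,hash)→110200, (C,nl)→504720, (D,merge)→1808800, (D,nl)→20007000; best=10720 via (C,hash)

cost=10720; order=D,B,A,C; methods=hash,merge,hash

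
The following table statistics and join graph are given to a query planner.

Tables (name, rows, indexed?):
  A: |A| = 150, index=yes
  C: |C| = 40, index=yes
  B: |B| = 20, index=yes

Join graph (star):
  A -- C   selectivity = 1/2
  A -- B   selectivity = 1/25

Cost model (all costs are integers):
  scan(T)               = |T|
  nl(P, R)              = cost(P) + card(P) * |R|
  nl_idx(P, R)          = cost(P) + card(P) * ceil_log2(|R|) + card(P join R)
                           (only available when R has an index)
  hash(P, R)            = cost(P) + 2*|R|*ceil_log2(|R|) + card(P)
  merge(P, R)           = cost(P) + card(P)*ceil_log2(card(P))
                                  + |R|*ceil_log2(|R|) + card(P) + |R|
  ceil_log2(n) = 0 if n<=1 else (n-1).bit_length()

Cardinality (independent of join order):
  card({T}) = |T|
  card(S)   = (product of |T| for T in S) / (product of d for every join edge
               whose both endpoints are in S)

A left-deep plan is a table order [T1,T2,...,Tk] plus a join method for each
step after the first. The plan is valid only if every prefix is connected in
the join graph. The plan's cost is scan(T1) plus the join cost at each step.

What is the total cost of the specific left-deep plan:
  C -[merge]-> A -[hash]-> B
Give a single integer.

4870

step 1: scan C: cost=40, card=40
step 2: join A via merge
    card(P join A) = 40*150/(2) = 3000
    cost = 40 + 40*6 + 150*8 + 40 + 150 = 1670
step 3: join B via hash
    card(P join B) = 3000*20/(25) = 2400
    cost = 1670 + 2*20*5 + 3000 = 4870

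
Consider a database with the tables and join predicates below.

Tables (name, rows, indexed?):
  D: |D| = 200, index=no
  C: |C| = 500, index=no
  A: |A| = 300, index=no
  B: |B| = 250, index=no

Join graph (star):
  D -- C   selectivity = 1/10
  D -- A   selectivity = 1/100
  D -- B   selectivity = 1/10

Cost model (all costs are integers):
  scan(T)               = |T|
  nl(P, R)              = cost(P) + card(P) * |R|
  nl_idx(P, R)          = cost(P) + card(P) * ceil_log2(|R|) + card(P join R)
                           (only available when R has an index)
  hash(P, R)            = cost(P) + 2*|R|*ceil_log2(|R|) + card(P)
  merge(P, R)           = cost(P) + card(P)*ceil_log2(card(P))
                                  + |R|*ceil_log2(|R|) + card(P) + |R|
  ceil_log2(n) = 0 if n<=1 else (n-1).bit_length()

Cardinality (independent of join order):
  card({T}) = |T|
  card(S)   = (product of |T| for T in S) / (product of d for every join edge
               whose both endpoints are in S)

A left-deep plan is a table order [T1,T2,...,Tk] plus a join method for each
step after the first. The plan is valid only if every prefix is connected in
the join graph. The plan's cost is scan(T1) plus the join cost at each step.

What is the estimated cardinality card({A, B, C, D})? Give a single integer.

750000

Tables in S: A(300), B(250), C(500), D(200)
Edges inside S: D-C(d=10), D-A(d=100), D-B(d=10)
numerator = 300 * 250 * 500 * 200 = 7500000000
denominator = 10 * 100 * 10 = 10000
card(S) = 7500000000 / 10000 = 750000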